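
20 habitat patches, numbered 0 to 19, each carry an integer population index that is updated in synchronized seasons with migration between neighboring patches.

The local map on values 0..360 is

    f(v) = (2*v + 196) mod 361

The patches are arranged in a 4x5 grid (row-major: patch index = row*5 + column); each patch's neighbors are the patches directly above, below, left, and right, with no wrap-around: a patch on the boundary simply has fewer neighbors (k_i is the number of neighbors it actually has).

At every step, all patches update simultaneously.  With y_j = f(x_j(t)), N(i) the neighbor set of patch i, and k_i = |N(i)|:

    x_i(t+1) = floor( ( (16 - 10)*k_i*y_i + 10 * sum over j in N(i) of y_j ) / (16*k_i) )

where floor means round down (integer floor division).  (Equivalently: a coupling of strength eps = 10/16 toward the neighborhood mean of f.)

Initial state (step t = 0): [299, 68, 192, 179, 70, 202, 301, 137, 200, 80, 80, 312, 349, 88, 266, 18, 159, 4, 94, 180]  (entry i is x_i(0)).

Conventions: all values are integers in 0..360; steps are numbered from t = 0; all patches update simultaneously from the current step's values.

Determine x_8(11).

Simulating step by step:
t=0: [299, 68, 192, 179, 70, 202, 301, 137, 200, 80, 80, 312, 349, 88, 266, 18, 159, 4, 94, 180]
t=1: [205, 200, 214, 236, 297, 194, 150, 150, 192, 253, 252, 155, 130, 72, 119, 246, 168, 149, 94, 82]
t=2: [235, 222, 239, 229, 228, 233, 165, 161, 257, 202, 271, 170, 153, 191, 244, 282, 190, 110, 182, 165]
t=3: [295, 267, 269, 308, 275, 214, 204, 210, 272, 290, 113, 149, 147, 239, 250, 86, 136, 136, 165, 225]
t=4: [108, 69, 78, 45, 54, 175, 194, 158, 118, 98, 106, 134, 174, 218, 261, 55, 91, 123, 208, 263]
t=5: [181, 255, 292, 258, 213, 136, 204, 186, 142, 164, 141, 112, 163, 236, 196, 134, 108, 124, 167, 190]
t=6: [215, 233, 209, 222, 258, 156, 203, 168, 205, 187, 99, 111, 162, 220, 227, 91, 70, 110, 189, 204]
t=7: [239, 271, 251, 281, 284, 167, 196, 204, 237, 262, 58, 141, 146, 244, 259, 121, 152, 168, 199, 248]
t=8: [175, 188, 187, 156, 139, 240, 170, 247, 266, 281, 192, 169, 181, 280, 343, 169, 128, 168, 259, 307]
t=9: [233, 197, 221, 123, 99, 238, 226, 215, 87, 71, 219, 171, 184, 124, 92, 161, 141, 197, 193, 193]
t=10: [281, 266, 223, 96, 143, 296, 261, 220, 123, 139, 236, 203, 193, 101, 140, 180, 161, 198, 193, 157]
t=11: [36, 142, 169, 110, 89, 170, 225, 250, 101, 108, 219, 253, 205, 113, 105, 218, 197, 211, 169, 160]

Answer: x_8(11) = 101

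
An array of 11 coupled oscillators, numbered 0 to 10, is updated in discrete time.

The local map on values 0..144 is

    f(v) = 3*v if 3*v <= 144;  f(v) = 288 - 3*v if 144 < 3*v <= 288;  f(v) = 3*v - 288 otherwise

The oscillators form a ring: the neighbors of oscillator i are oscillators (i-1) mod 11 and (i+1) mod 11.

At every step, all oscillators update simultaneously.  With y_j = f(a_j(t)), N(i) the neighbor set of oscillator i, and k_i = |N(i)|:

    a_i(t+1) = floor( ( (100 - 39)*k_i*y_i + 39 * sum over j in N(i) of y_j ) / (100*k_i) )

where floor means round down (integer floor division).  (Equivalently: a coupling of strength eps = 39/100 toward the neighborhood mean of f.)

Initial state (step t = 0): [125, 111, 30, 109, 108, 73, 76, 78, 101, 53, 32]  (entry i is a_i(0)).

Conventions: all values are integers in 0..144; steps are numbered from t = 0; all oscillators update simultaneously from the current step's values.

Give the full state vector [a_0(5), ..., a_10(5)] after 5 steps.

Simulating step by step:
t=0: [125, 111, 30, 109, 108, 73, 76, 78, 101, 53, 32]
t=1: [80, 61, 71, 48, 43, 60, 60, 47, 44, 100, 100]
t=2: [52, 88, 94, 127, 127, 112, 114, 132, 110, 35, 19]
t=3: [96, 41, 26, 76, 84, 57, 63, 84, 67, 83, 80]
t=4: [33, 90, 83, 58, 56, 97, 90, 58, 67, 50, 36]
t=5: [84, 37, 49, 100, 96, 28, 33, 90, 102, 122, 112]

Answer: [84, 37, 49, 100, 96, 28, 33, 90, 102, 122, 112]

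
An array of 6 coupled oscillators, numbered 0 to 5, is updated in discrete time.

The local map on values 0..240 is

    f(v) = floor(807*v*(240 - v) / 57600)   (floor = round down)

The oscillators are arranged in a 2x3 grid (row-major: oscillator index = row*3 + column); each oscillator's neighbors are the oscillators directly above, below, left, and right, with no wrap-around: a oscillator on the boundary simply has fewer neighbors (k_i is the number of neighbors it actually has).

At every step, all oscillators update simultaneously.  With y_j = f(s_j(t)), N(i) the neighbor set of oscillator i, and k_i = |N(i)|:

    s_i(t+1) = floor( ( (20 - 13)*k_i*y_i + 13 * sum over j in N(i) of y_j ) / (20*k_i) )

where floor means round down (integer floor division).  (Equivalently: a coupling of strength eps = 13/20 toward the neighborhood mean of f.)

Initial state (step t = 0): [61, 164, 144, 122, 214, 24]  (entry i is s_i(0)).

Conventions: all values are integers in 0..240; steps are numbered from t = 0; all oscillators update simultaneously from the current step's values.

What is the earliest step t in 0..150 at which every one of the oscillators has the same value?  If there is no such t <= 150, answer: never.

Answer: 6
Key observation: Synchronization is absorbing here: once all oscillators are equal they stay equal, and step 6 is the first all-equal step.

Derivation:
t=0: [61, 164, 144, 122, 214, 24]  (not all equal)
t=1: [175, 152, 147, 144, 123, 112]  (not all equal)
t=2: [179, 184, 192, 184, 196, 197]  (not all equal)
t=3: [146, 137, 130, 138, 129, 122]  (not all equal)
t=4: [195, 197, 199, 196, 198, 200]  (not all equal)
t=5: [120, 117, 114, 119, 116, 113]  (not all equal)
t=6: [201, 201, 201, 201, 201, 201]  (all equal)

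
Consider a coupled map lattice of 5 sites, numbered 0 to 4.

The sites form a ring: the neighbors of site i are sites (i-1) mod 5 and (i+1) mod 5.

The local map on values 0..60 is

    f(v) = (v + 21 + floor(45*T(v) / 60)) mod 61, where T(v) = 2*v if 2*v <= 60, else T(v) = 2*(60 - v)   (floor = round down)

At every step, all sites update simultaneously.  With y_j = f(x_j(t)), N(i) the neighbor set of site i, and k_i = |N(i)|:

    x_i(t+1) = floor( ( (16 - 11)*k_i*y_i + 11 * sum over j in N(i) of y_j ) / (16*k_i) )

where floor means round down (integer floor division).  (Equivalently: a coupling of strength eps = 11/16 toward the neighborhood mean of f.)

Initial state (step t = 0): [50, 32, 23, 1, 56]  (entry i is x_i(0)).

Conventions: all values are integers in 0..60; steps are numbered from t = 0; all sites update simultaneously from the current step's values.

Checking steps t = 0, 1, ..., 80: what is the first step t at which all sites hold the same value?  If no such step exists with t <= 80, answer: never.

Answer: 21
Key observation: Synchronization is absorbing here: once all sites are equal they stay equal, and step 21 is the first all-equal step.

Derivation:
t=0: [50, 32, 23, 1, 56]  (not all equal)
t=1: [27, 25, 24, 20, 23]  (not all equal)
t=2: [21, 23, 17, 15, 18]  (not all equal)
t=3: [11, 10, 26, 20, 25]  (not all equal)
t=4: [38, 39, 27, 19, 26]  (not all equal)
t=5: [28, 29, 21, 20, 20]  (not all equal)
t=6: [23, 24, 18, 10, 16]  (not all equal)
t=7: [12, 13, 24, 16, 21]  (not all equal)
t=8: [38, 40, 24, 11, 21]  (not all equal)
t=9: [24, 26, 33, 26, 30]  (not all equal)
t=10: [26, 26, 27, 31, 26]  (not all equal)
t=11: [25, 25, 28, 28, 28]  (not all equal)
t=12: [24, 24, 27, 30, 27]  (not all equal)
t=13: [22, 22, 27, 29, 27]  (not all equal)
t=14: [19, 19, 24, 28, 24]  (not all equal)
t=15: [11, 11, 18, 23, 18]  (not all equal)
t=16: [33, 33, 23, 8, 23]  (not all equal)
t=17: [27, 27, 30, 24, 30]  (not all equal)
t=18: [29, 29, 27, 30, 27]  (not all equal)
t=19: [30, 30, 31, 29, 31]  (not all equal)
t=20: [34, 34, 33, 33, 33]  (not all equal)
t=21: [33, 33, 33, 33, 33]  (all equal)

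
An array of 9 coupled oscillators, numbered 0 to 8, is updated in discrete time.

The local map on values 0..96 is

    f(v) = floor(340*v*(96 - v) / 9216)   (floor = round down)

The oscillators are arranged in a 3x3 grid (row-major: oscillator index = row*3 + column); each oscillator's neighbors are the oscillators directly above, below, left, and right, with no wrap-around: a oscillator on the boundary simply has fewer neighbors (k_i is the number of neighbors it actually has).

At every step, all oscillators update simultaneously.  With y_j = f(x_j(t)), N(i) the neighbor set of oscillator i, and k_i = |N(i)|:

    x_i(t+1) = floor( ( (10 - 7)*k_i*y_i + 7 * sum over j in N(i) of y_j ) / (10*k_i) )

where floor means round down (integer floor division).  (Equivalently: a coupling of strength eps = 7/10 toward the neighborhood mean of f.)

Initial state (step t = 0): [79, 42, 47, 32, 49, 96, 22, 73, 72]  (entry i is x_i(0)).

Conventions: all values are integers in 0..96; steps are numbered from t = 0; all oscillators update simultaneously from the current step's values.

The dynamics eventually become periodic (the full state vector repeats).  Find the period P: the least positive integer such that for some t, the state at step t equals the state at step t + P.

Answer: 4
Key observation: The state at step 8, [82, 82, 82, 82, 82, 82, 82, 82, 82], reappears at step 12 — and no state repeats earlier — so the cycle the system enters has period 4.

Derivation:
t=0: [79, 42, 47, 32, 49, 96, 22, 73, 72]
t=1: [70, 75, 54, 67, 63, 53, 65, 66, 40]
t=2: [65, 70, 74, 71, 72, 81, 72, 76, 79]
t=3: [68, 66, 56, 66, 59, 53, 61, 57, 49]
t=4: [72, 76, 79, 75, 78, 82, 77, 81, 83]
t=5: [58, 54, 49, 56, 50, 45, 51, 46, 41]
t=6: [82, 83, 83, 82, 83, 83, 83, 83, 83]
t=7: [40, 39, 39, 40, 39, 39, 40, 39, 39]
t=8: [82, 82, 82, 82, 82, 82, 82, 82, 82]
t=9: [42, 42, 42, 42, 42, 42, 42, 42, 42]
t=10: [83, 83, 83, 83, 83, 83, 83, 83, 83]
t=11: [39, 39, 39, 39, 39, 39, 39, 39, 39]
t=12: [82, 82, 82, 82, 82, 82, 82, 82, 82]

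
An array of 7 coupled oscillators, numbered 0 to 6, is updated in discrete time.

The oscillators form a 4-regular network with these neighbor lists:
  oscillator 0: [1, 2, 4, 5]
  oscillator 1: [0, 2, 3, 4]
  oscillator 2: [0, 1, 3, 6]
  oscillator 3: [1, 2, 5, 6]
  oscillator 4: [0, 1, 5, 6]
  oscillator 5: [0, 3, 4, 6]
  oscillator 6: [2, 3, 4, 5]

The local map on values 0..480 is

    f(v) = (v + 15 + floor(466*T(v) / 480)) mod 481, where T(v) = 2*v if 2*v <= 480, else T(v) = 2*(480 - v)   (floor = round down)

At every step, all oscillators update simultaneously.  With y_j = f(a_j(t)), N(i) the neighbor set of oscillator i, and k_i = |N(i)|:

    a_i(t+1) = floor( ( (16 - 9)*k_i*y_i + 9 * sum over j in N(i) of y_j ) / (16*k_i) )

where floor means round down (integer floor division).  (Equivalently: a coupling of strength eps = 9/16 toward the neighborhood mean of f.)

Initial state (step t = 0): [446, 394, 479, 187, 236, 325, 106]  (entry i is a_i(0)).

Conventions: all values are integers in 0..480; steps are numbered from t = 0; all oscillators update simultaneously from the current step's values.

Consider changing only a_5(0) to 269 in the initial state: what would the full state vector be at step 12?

Answer: [277, 253, 247, 266, 305, 311, 295]
Key observation: This trace re-runs the system from the modified initial state.

Derivation:
t=0: [446, 394, 479, 187, 236, 269, 106]
t=1: [97, 93, 83, 127, 195, 188, 218]
t=2: [235, 274, 275, 283, 166, 174, 194]
t=3: [166, 182, 193, 166, 91, 97, 112]
t=4: [115, 90, 108, 124, 226, 225, 249]
t=5: [295, 299, 319, 311, 235, 248, 256]
t=6: [195, 186, 180, 188, 214, 215, 209]
t=7: [113, 94, 87, 102, 141, 143, 132]
t=8: [352, 318, 308, 334, 395, 400, 380]
t=9: [132, 150, 155, 141, 111, 107, 118]
t=10: [400, 430, 437, 415, 367, 359, 379]
t=11: [89, 74, 70, 82, 106, 110, 100]
t=12: [277, 253, 247, 266, 305, 311, 295]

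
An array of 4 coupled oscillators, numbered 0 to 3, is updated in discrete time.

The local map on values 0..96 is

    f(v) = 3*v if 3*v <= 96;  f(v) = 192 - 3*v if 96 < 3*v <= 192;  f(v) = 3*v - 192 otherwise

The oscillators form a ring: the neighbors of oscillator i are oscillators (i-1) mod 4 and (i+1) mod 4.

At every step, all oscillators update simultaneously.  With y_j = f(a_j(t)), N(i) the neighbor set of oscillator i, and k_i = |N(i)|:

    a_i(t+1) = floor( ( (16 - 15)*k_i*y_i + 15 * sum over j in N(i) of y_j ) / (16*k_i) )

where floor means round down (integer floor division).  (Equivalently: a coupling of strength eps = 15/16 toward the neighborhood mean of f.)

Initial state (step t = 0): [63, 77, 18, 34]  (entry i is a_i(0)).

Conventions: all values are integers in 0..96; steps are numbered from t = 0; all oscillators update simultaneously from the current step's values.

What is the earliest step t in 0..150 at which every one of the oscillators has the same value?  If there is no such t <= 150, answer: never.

Simulating step by step:
t=0: [63, 77, 18, 34]  (not all equal)
t=1: [60, 29, 63, 32]  (not all equal)
t=2: [86, 12, 85, 13]  (not all equal)
t=3: [39, 62, 39, 62]  (not all equal)
t=4: [10, 70, 10, 70]  (not all equal)
t=5: [18, 29, 18, 29]  (not all equal)
t=6: [84, 56, 84, 56]  (not all equal)
t=7: [26, 57, 26, 57]  (not all equal)
t=8: [24, 74, 24, 74]  (not all equal)
t=9: [32, 69, 32, 69]  (not all equal)
t=10: [20, 90, 20, 90]  (not all equal)
t=11: [76, 61, 76, 61]  (not all equal)
t=12: [10, 34, 10, 34]  (not all equal)
t=13: [86, 33, 86, 33]  (not all equal)
t=14: [91, 67, 91, 67]  (not all equal)
t=15: [13, 76, 13, 76]  (not all equal)
t=16: [36, 38, 36, 38]  (not all equal)
t=17: [78, 83, 78, 83]  (not all equal)
t=18: [56, 42, 56, 42]  (not all equal)
t=19: [63, 26, 63, 26]  (not all equal)
t=20: [73, 7, 73, 7]  (not all equal)
t=21: [21, 26, 21, 26]  (not all equal)
t=22: [77, 63, 77, 63]  (not all equal)
t=23: [5, 36, 5, 36]  (not all equal)
t=24: [79, 19, 79, 19]  (not all equal)
t=25: [56, 45, 56, 45]  (not all equal)
t=26: [54, 26, 54, 26]  (not all equal)
t=27: [75, 33, 75, 33]  (not all equal)
t=28: [89, 36, 89, 36]  (not all equal)
t=29: [83, 75, 83, 75]  (not all equal)
t=30: [34, 55, 34, 55]  (not all equal)
t=31: [30, 86, 30, 86]  (not all equal)
t=32: [67, 88, 67, 88]  (not all equal)
t=33: [68, 12, 68, 12]  (not all equal)
t=34: [34, 13, 34, 13]  (not all equal)
t=35: [42, 86, 42, 86]  (not all equal)
t=36: [66, 66, 66, 66]  (all equal)

Answer: 36
Key observation: Synchronization is absorbing here: once all oscillators are equal they stay equal, and step 36 is the first all-equal step.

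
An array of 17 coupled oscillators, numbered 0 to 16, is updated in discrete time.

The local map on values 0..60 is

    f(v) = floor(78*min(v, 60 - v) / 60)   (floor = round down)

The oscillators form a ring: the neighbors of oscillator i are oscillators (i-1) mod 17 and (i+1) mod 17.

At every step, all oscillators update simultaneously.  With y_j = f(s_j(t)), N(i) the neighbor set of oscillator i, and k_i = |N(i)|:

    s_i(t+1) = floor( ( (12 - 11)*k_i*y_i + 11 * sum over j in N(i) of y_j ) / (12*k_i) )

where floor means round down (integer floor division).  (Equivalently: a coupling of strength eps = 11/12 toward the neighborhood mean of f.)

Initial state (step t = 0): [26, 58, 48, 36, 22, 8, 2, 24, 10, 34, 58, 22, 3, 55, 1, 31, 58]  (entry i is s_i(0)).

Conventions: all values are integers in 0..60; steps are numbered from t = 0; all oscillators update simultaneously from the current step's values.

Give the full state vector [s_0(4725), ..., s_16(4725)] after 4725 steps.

Simulating step by step:
t=0: [26, 58, 48, 36, 22, 8, 2, 24, 10, 34, 58, 22, 3, 55, 1, 31, 58]
t=1: [4, 22, 16, 22, 21, 14, 18, 9, 30, 9, 28, 4, 15, 2, 19, 4, 32]
t=2: [29, 13, 27, 23, 23, 24, 15, 29, 13, 35, 10, 25, 4, 19, 5, 27, 7]
t=3: [14, 34, 23, 31, 29, 24, 32, 19, 32, 15, 30, 10, 26, 7, 27, 9, 33]
t=4: [32, 24, 34, 33, 34, 36, 28, 35, 22, 35, 17, 34, 12, 31, 12, 33, 16]
t=5: [26, 34, 33, 33, 33, 34, 31, 32, 31, 25, 31, 19, 33, 16, 34, 18, 34]
t=6: [33, 33, 34, 35, 34, 35, 34, 36, 34, 36, 28, 35, 23, 32, 22, 32, 28]
t=7: [35, 34, 33, 32, 32, 32, 31, 32, 31, 34, 31, 32, 33, 29, 35, 32, 35]
t=8: [32, 33, 34, 35, 36, 36, 36, 36, 34, 36, 34, 36, 36, 33, 36, 32, 33]
t=9: [35, 34, 33, 32, 31, 31, 31, 31, 31, 32, 31, 31, 32, 31, 35, 33, 35]
t=10: [32, 33, 34, 36, 36, 37, 37, 37, 36, 36, 36, 36, 36, 34, 35, 32, 33]
t=11: [35, 34, 33, 31, 30, 29, 29, 29, 30, 31, 31, 31, 31, 31, 34, 33, 35]
t=12: [32, 33, 35, 37, 37, 37, 37, 37, 37, 37, 37, 37, 37, 35, 35, 32, 33]
t=13: [35, 34, 32, 30, 29, 29, 29, 29, 29, 29, 29, 29, 30, 30, 33, 33, 35]
t=14: [32, 33, 36, 36, 37, 37, 37, 37, 37, 37, 37, 37, 38, 37, 36, 33, 33]
t=15: [35, 33, 32, 30, 29, 29, 29, 29, 29, 29, 29, 28, 28, 29, 31, 33, 35]
t=16: [33, 34, 36, 36, 37, 37, 37, 37, 37, 37, 36, 36, 36, 36, 36, 34, 33]
t=17: [34, 33, 31, 30, 29, 29, 29, 29, 29, 29, 30, 31, 31, 31, 31, 33, 34]
t=18: [33, 35, 37, 37, 37, 37, 37, 37, 37, 37, 37, 37, 37, 37, 36, 35, 33]
t=19: [33, 32, 30, 29, 29, 29, 29, 29, 29, 29, 29, 29, 29, 29, 30, 32, 33]
t=20: [35, 36, 36, 37, 37, 37, 37, 37, 37, 37, 37, 37, 37, 37, 36, 36, 35]
t=21: [31, 31, 30, 29, 29, 29, 29, 29, 29, 29, 29, 29, 29, 29, 30, 31, 31]
t=22: [37, 37, 37, 37, 37, 37, 37, 37, 37, 37, 37, 37, 37, 37, 37, 37, 37]
t=23: [29, 29, 29, 29, 29, 29, 29, 29, 29, 29, 29, 29, 29, 29, 29, 29, 29]
t=24: [37, 37, 37, 37, 37, 37, 37, 37, 37, 37, 37, 37, 37, 37, 37, 37, 37]

Answer: [29, 29, 29, 29, 29, 29, 29, 29, 29, 29, 29, 29, 29, 29, 29, 29, 29]
Key observation: The state at step 22, [37, 37, 37, 37, 37, 37, 37, 37, 37, 37, 37, 37, 37, 37, 37, 37, 37], reappears at step 24: the system is in a cycle of period 2 from step 22 on.  Therefore the state at step 4725 equals the state at step 22 + ((4725 - 22) mod 2) = 23, which is [29, 29, 29, 29, 29, 29, 29, 29, 29, 29, 29, 29, 29, 29, 29, 29, 29].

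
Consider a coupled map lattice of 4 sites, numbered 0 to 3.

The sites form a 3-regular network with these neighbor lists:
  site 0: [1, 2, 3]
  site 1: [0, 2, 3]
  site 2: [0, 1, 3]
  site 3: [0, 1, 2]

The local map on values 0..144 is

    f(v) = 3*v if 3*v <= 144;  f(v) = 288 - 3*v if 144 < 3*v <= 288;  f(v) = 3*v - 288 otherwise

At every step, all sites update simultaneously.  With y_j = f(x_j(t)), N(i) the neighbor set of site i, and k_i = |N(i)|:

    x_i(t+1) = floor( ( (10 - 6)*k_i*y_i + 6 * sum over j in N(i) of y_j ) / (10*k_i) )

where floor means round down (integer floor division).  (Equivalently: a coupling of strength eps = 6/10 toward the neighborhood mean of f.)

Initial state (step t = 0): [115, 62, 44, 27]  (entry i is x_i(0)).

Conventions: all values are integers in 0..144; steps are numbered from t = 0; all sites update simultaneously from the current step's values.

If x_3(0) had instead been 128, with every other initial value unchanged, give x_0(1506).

Simulating step by step:
t=0: [115, 62, 44, 128]
t=1: [88, 97, 103, 96]
t=2: [14, 10, 13, 9]
t=3: [36, 33, 35, 33]
t=4: [103, 102, 103, 102]
t=5: [19, 19, 19, 19]
t=6: [57, 57, 57, 57]
t=7: [117, 117, 117, 117]
t=8: [63, 63, 63, 63]
t=9: [99, 99, 99, 99]
t=10: [9, 9, 9, 9]
t=11: [27, 27, 27, 27]
t=12: [81, 81, 81, 81]
t=13: [45, 45, 45, 45]
t=14: [135, 135, 135, 135]
t=15: [117, 117, 117, 117]

Answer: x_0(1506) = 9
Key observation: The state at step 7, [117, 117, 117, 117], reappears at step 15: the system is in a cycle of period 8 from step 7 on.  Therefore the state at step 1506 equals the state at step 7 + ((1506 - 7) mod 8) = 10, which is [9, 9, 9, 9].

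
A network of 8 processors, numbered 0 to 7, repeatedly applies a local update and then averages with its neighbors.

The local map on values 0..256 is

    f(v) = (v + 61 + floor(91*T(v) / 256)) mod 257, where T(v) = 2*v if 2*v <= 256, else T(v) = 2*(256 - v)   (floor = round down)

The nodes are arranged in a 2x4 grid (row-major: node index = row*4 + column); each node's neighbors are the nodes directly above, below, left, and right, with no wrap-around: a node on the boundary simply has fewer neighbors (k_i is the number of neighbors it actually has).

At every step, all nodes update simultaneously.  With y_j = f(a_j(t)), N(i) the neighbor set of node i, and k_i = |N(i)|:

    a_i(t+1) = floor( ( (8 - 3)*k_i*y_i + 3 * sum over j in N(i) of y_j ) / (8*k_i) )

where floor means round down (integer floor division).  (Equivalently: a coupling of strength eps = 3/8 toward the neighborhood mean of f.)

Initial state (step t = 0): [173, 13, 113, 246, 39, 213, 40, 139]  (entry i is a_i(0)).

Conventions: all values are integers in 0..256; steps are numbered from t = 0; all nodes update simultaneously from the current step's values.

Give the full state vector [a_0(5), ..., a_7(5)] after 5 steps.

Answer: [24, 42, 128, 49, 23, 39, 118, 43]

Derivation:
t=0: [173, 13, 113, 246, 39, 213, 40, 139]
t=1: [61, 94, 192, 88, 94, 71, 121, 51]
t=2: [186, 186, 81, 167, 203, 170, 53, 134]
t=3: [39, 58, 152, 63, 41, 51, 126, 49]
t=4: [133, 138, 61, 137, 133, 131, 52, 125]
t=5: [24, 42, 128, 49, 23, 39, 118, 43]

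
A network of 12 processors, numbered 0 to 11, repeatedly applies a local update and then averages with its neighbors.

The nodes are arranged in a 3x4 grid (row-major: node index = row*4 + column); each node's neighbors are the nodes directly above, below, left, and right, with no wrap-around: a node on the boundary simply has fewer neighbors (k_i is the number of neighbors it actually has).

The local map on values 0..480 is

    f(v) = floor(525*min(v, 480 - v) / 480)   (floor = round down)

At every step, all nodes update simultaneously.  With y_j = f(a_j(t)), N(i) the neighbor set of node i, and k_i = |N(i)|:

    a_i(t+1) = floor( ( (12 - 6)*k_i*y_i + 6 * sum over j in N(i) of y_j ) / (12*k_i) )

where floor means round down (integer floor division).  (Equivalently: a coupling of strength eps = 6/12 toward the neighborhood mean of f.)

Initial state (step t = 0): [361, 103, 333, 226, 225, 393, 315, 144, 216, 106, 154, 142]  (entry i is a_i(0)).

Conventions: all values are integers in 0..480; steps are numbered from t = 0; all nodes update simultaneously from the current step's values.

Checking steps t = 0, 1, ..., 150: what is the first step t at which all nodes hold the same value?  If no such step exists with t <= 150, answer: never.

Answer: 27
Key observation: Synchronization is absorbing here: once all nodes are equal they stay equal, and step 27 is the first all-equal step.

Derivation:
t=0: [361, 103, 333, 226, 225, 393, 315, 144, 216, 106, 154, 142]  (not all equal)
t=1: [154, 120, 169, 202, 199, 129, 162, 175, 208, 140, 159, 158]  (not all equal)
t=2: [171, 147, 180, 203, 197, 155, 174, 190, 206, 166, 170, 177]  (not all equal)
t=3: [187, 172, 193, 211, 204, 177, 189, 204, 211, 187, 186, 194]  (not all equal)
t=4: [204, 195, 209, 223, 216, 199, 206, 219, 221, 206, 205, 212]  (not all equal)
t=5: [223, 217, 227, 238, 231, 220, 226, 236, 235, 226, 225, 231]  (not all equal)
t=6: [243, 240, 248, 256, 249, 242, 247, 255, 253, 247, 247, 252]  (not all equal)
t=7: [258, 259, 253, 247, 253, 257, 253, 247, 250, 254, 253, 249]  (not all equal)
t=8: [243, 242, 247, 252, 246, 244, 248, 252, 249, 247, 248, 251]  (not all equal)
t=9: [258, 258, 254, 250, 255, 256, 253, 249, 253, 254, 252, 250]  (not all equal)
t=10: [243, 243, 247, 250, 245, 245, 248, 251, 247, 247, 248, 250]  (not all equal)
t=11: [258, 257, 254, 251, 256, 256, 253, 250, 254, 254, 252, 251]  (not all equal)
t=12: [243, 243, 247, 249, 244, 245, 248, 250, 246, 247, 248, 250]  (not all equal)
t=13: [258, 257, 254, 252, 257, 256, 253, 251, 255, 254, 252, 251]  (not all equal)
t=14: [242, 243, 246, 248, 243, 245, 247, 249, 245, 246, 248, 249]  (not all equal)
t=15: [259, 258, 255, 253, 258, 256, 254, 252, 257, 255, 253, 252]  (not all equal)
t=16: [241, 243, 245, 247, 242, 244, 247, 248, 243, 245, 247, 248]  (not all equal)
t=17: [260, 258, 256, 254, 259, 257, 254, 253, 258, 257, 254, 253]  (not all equal)
t=18: [240, 242, 245, 246, 241, 243, 246, 247, 242, 243, 246, 247]  (not all equal)
t=19: [261, 259, 256, 255, 260, 258, 255, 254, 260, 258, 255, 254]  (not all equal)
t=20: [239, 241, 244, 246, 240, 242, 245, 246, 240, 242, 245, 246]  (not all equal)
t=21: [261, 260, 257, 255, 261, 260, 257, 255, 261, 259, 257, 255]  (not all equal)
t=22: [239, 240, 243, 245, 239, 240, 243, 245, 239, 240, 243, 245]  (not all equal)
t=23: [261, 261, 259, 257, 261, 261, 259, 257, 261, 261, 259, 257]  (not all equal)
t=24: [239, 239, 241, 242, 239, 239, 241, 242, 239, 239, 241, 242]  (not all equal)
t=25: [261, 261, 260, 260, 261, 261, 260, 260, 261, 261, 260, 260]  (not all equal)
t=26: [239, 239, 239, 240, 239, 239, 239, 240, 239, 239, 239, 240]  (not all equal)
t=27: [261, 261, 261, 261, 261, 261, 261, 261, 261, 261, 261, 261]  (all equal)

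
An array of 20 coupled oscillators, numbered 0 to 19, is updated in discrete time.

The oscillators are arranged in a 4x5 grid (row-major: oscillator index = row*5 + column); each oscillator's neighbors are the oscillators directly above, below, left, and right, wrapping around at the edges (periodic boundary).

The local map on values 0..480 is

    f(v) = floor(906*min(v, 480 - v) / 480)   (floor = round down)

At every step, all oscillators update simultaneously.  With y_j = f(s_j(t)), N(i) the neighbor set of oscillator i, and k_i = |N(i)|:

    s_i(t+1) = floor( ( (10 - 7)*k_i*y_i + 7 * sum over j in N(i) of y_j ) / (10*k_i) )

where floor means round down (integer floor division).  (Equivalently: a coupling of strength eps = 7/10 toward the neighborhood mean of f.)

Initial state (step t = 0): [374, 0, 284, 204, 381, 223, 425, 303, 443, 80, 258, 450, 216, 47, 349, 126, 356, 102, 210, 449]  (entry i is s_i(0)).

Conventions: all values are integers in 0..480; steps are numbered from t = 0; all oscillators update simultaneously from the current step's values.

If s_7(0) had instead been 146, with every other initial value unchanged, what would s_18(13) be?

Answer: s_18(13) = 390
Key observation: This trace re-runs the system from the modified initial state.

Derivation:
t=0: [374, 0, 284, 204, 381, 223, 425, 146, 443, 80, 258, 450, 216, 47, 349, 126, 356, 102, 210, 449]
t=1: [207, 158, 259, 294, 194, 278, 162, 248, 178, 206, 293, 220, 229, 222, 199, 230, 155, 303, 245, 203]
t=2: [375, 335, 373, 378, 374, 365, 359, 391, 379, 371, 386, 366, 410, 403, 382, 378, 346, 377, 393, 398]
t=3: [213, 235, 204, 189, 191, 206, 221, 181, 181, 199, 194, 202, 165, 160, 174, 194, 228, 189, 169, 175]
t=4: [393, 418, 377, 352, 364, 389, 396, 356, 342, 360, 365, 381, 334, 317, 338, 377, 399, 359, 330, 339]
t=5: [171, 152, 201, 239, 222, 185, 171, 225, 254, 228, 208, 196, 249, 282, 258, 198, 172, 226, 267, 248]
t=6: [346, 321, 391, 419, 412, 361, 346, 400, 421, 411, 381, 368, 409, 406, 411, 370, 351, 397, 415, 413]
t=7: [225, 249, 176, 126, 147, 210, 230, 161, 126, 142, 190, 205, 155, 128, 140, 203, 225, 163, 130, 140]
t=8: [388, 413, 324, 262, 291, 378, 396, 317, 254, 285, 357, 379, 304, 253, 277, 372, 391, 318, 257, 283]
t=9: [205, 176, 289, 385, 338, 220, 190, 303, 392, 347, 239, 212, 314, 401, 359, 225, 194, 303, 391, 349]
t=10: [367, 356, 314, 221, 266, 377, 366, 309, 209, 263, 392, 380, 306, 197, 260, 380, 370, 311, 209, 264]
t=11: [242, 236, 319, 388, 373, 233, 228, 315, 384, 368, 222, 216, 308, 379, 361, 230, 224, 312, 382, 367]
t=12: [400, 414, 308, 203, 243, 395, 409, 309, 209, 246, 388, 401, 311, 216, 247, 393, 407, 310, 211, 246]
t=13: [201, 167, 298, 388, 381, 205, 172, 301, 389, 384, 211, 178, 305, 393, 387, 207, 173, 301, 390, 385]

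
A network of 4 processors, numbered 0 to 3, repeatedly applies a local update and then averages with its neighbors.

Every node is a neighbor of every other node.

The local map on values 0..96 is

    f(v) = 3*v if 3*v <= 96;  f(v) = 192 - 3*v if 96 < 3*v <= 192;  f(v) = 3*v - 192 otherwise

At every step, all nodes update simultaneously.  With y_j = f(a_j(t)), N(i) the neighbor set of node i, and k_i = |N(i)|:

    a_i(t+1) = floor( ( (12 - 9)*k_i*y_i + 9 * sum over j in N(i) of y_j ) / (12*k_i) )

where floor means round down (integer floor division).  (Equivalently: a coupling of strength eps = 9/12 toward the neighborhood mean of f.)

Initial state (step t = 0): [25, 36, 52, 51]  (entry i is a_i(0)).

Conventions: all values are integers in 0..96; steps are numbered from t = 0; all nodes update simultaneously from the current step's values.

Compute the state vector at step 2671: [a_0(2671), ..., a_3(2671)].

Simulating step by step:
t=0: [25, 36, 52, 51]
t=1: [58, 58, 58, 58]
t=2: [18, 18, 18, 18]
t=3: [54, 54, 54, 54]
t=4: [30, 30, 30, 30]
t=5: [90, 90, 90, 90]
t=6: [78, 78, 78, 78]
t=7: [42, 42, 42, 42]
t=8: [66, 66, 66, 66]
t=9: [6, 6, 6, 6]
t=10: [18, 18, 18, 18]

Answer: [42, 42, 42, 42]
Key observation: The state at step 2, [18, 18, 18, 18], reappears at step 10: the system is in a cycle of period 8 from step 2 on.  Therefore the state at step 2671 equals the state at step 2 + ((2671 - 2) mod 8) = 7, which is [42, 42, 42, 42].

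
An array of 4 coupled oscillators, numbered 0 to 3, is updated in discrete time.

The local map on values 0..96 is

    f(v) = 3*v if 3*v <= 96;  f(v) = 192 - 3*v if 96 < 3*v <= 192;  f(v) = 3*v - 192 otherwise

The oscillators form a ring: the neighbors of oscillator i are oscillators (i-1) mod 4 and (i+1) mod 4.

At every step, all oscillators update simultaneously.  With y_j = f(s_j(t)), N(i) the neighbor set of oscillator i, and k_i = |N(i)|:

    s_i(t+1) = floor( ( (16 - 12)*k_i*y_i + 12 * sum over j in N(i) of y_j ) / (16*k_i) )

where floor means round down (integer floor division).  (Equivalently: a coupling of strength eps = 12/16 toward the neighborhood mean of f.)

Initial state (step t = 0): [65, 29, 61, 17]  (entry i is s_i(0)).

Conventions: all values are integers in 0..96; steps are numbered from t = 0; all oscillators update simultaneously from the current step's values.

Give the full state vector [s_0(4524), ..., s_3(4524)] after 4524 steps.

Answer: [38, 42, 38, 42]
Key observation: The state at step 22, [30, 12, 30, 12], reappears at step 28: the system is in a cycle of period 6 from step 22 on.  Therefore the state at step 4524 equals the state at step 22 + ((4524 - 22) mod 6) = 24, which is [38, 42, 38, 42].

Derivation:
t=0: [65, 29, 61, 17]
t=1: [52, 26, 54, 17]
t=2: [57, 44, 55, 37]
t=3: [58, 33, 59, 38]
t=4: [68, 35, 67, 31]
t=5: [70, 29, 69, 31]
t=6: [72, 34, 71, 35]
t=7: [72, 39, 71, 38]
t=8: [63, 35, 62, 36]
t=9: [64, 25, 65, 24]
t=10: [55, 19, 55, 19]
t=11: [49, 34, 49, 34]
t=12: [78, 56, 78, 56]
t=13: [28, 37, 28, 37]
t=14: [81, 83, 81, 83]
t=15: [55, 52, 55, 52]
t=16: [33, 29, 33, 29]
t=17: [88, 91, 88, 91]
t=18: [78, 74, 78, 74]
t=19: [33, 39, 33, 39]
t=20: [79, 88, 79, 88]
t=21: [65, 51, 65, 51]
t=22: [30, 12, 30, 12]
t=23: [49, 76, 49, 76]
t=24: [38, 42, 38, 42]
t=25: [69, 75, 69, 75]
t=26: [28, 19, 28, 19]
t=27: [63, 77, 63, 77]
t=28: [30, 12, 30, 12]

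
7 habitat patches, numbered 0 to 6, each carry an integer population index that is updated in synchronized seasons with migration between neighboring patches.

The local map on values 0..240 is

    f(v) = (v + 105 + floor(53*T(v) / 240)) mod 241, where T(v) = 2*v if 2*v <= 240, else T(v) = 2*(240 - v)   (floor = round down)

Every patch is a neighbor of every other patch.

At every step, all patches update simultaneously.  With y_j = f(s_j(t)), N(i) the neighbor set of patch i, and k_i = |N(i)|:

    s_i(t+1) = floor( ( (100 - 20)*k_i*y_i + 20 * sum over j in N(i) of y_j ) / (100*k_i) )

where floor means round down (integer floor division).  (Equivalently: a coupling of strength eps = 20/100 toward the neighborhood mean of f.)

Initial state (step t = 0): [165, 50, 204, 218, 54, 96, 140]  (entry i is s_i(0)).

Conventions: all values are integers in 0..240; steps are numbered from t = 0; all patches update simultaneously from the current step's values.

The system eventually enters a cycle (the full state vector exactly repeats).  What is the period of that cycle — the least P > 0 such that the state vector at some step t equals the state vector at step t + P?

Simulating step by step:
t=0: [165, 50, 204, 218, 54, 96, 140]
t=1: [69, 157, 85, 91, 161, 23, 58]
t=2: [193, 80, 211, 217, 82, 142, 181]
t=3: [86, 195, 93, 97, 198, 64, 81]
t=4: [209, 94, 218, 37, 96, 185, 204]
t=5: [90, 208, 94, 145, 25, 80, 88]
t=6: [219, 106, 224, 78, 148, 208, 217]
t=7: [92, 33, 94, 188, 61, 87, 91]
t=8: [227, 161, 229, 102, 192, 221, 226]
t=9: [91, 62, 92, 26, 76, 88, 91]
t=10: [230, 198, 231, 158, 213, 226, 230]
t=11: [95, 81, 95, 65, 88, 94, 95]
t=12: [29, 199, 29, 181, 206, 213, 29]
t=13: [137, 87, 137, 79, 90, 92, 137]
t=14: [70, 211, 70, 202, 214, 216, 70]
t=15: [189, 98, 189, 94, 100, 101, 189]
t=16: [73, 20, 73, 200, 22, 23, 73]
t=17: [198, 139, 198, 99, 141, 143, 198]
t=18: [74, 49, 74, 17, 49, 50, 74]
t=19: [204, 177, 204, 141, 177, 178, 204]
t=20: [80, 68, 80, 53, 68, 69, 80]
t=21: [217, 204, 217, 187, 204, 204, 217]
t=22: [89, 83, 89, 76, 83, 83, 89]
t=23: [231, 224, 231, 216, 224, 224, 231]
t=24: [97, 95, 97, 91, 95, 95, 97]
t=25: [10, 8, 10, 189, 8, 8, 10]
t=26: [117, 114, 117, 83, 114, 114, 117]
t=27: [38, 34, 38, 185, 34, 34, 38]
t=28: [155, 151, 155, 89, 151, 151, 155]
t=29: [61, 60, 61, 197, 60, 60, 61]
t=30: [188, 187, 188, 101, 187, 187, 188]
t=31: [71, 71, 71, 22, 71, 71, 71]
t=32: [204, 204, 204, 150, 204, 204, 204]
t=33: [82, 82, 82, 59, 82, 82, 82]
t=34: [221, 221, 221, 196, 221, 221, 221]
t=35: [92, 92, 92, 81, 92, 92, 92]
t=36: [236, 236, 236, 224, 236, 236, 236]
t=37: [100, 100, 100, 96, 100, 100, 100]
t=38: [7, 7, 7, 3, 7, 7, 7]
t=39: [114, 114, 114, 110, 114, 114, 114]
t=40: [27, 27, 27, 23, 27, 27, 27]
t=41: [142, 142, 142, 139, 142, 142, 142]
t=42: [48, 48, 48, 47, 48, 48, 48]
t=43: [173, 173, 173, 172, 173, 173, 173]
t=44: [66, 66, 66, 66, 66, 66, 66]
t=45: [200, 200, 200, 200, 200, 200, 200]
t=46: [81, 81, 81, 81, 81, 81, 81]
t=47: [221, 221, 221, 221, 221, 221, 221]
t=48: [93, 93, 93, 93, 93, 93, 93]
t=49: [239, 239, 239, 239, 239, 239, 239]
t=50: [103, 103, 103, 103, 103, 103, 103]
t=51: [12, 12, 12, 12, 12, 12, 12]
t=52: [122, 122, 122, 122, 122, 122, 122]
t=53: [38, 38, 38, 38, 38, 38, 38]
t=54: [159, 159, 159, 159, 159, 159, 159]
t=55: [58, 58, 58, 58, 58, 58, 58]
t=56: [188, 188, 188, 188, 188, 188, 188]
t=57: [74, 74, 74, 74, 74, 74, 74]
t=58: [211, 211, 211, 211, 211, 211, 211]
t=59: [87, 87, 87, 87, 87, 87, 87]
t=60: [230, 230, 230, 230, 230, 230, 230]
t=61: [98, 98, 98, 98, 98, 98, 98]
t=62: [5, 5, 5, 5, 5, 5, 5]
t=63: [112, 112, 112, 112, 112, 112, 112]
t=64: [25, 25, 25, 25, 25, 25, 25]
t=65: [141, 141, 141, 141, 141, 141, 141]
t=66: [48, 48, 48, 48, 48, 48, 48]
t=67: [174, 174, 174, 174, 174, 174, 174]
t=68: [67, 67, 67, 67, 67, 67, 67]
t=69: [201, 201, 201, 201, 201, 201, 201]
t=70: [82, 82, 82, 82, 82, 82, 82]
t=71: [223, 223, 223, 223, 223, 223, 223]
t=72: [94, 94, 94, 94, 94, 94, 94]
t=73: [240, 240, 240, 240, 240, 240, 240]
t=74: [104, 104, 104, 104, 104, 104, 104]
t=75: [13, 13, 13, 13, 13, 13, 13]
t=76: [123, 123, 123, 123, 123, 123, 123]
t=77: [38, 38, 38, 38, 38, 38, 38]

Answer: 24
Key observation: The state at step 53, [38, 38, 38, 38, 38, 38, 38], reappears at step 77 — and no state repeats earlier — so the cycle the system enters has period 24.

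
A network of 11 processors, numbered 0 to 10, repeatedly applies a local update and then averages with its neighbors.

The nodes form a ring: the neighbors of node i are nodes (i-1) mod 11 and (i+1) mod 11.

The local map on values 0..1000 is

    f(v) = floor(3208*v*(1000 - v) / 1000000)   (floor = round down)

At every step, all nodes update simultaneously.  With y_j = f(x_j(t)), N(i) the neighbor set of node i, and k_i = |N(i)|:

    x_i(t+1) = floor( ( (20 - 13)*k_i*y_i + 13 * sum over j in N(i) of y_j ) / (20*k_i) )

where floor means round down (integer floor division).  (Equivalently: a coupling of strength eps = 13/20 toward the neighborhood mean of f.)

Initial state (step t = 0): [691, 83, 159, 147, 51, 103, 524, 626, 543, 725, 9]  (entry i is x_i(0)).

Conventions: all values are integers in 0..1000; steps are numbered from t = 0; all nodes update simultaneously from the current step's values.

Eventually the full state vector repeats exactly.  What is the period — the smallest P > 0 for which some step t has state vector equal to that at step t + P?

Simulating step by step:
t=0: [691, 83, 159, 147, 51, 103, 524, 626, 543, 725, 9]
t=1: [327, 446, 359, 330, 281, 413, 620, 781, 730, 491, 439]
t=2: [760, 746, 746, 698, 709, 727, 694, 642, 659, 742, 765]
t=3: [589, 599, 629, 648, 657, 658, 684, 713, 691, 636, 591]
t=4: [773, 764, 749, 733, 724, 712, 690, 677, 693, 733, 764]
t=5: [572, 580, 602, 623, 641, 661, 681, 689, 670, 628, 588]
t=6: [781, 778, 767, 753, 736, 717, 700, 697, 714, 745, 770]
t=7: [556, 558, 574, 597, 623, 648, 666, 668, 647, 610, 574]
t=8: [788, 788, 782, 769, 751, 732, 718, 718, 735, 759, 779]
t=9: [540, 538, 549, 571, 599, 625, 642, 640, 619, 587, 557]
t=10: [794, 795, 792, 783, 768, 752, 742, 743, 757, 774, 788]
t=11: [526, 524, 531, 547, 571, 594, 608, 605, 587, 561, 539]
t=12: [798, 799, 797, 792, 784, 773, 767, 768, 777, 788, 795]
t=13: [517, 516, 520, 529, 544, 559, 568, 566, 553, 537, 524]
t=14: [800, 800, 800, 798, 794, 790, 788, 788, 792, 796, 799]
t=15: [513, 513, 514, 517, 524, 530, 534, 532, 527, 520, 515]
t=16: [801, 801, 801, 800, 800, 799, 798, 798, 799, 800, 800]
t=17: [511, 511, 511, 512, 513, 515, 516, 516, 515, 513, 512]
t=18: [801, 801, 801, 801, 801, 801, 801, 801, 801, 801, 801]
t=19: [511, 511, 511, 511, 511, 511, 511, 511, 511, 511, 511]
t=20: [801, 801, 801, 801, 801, 801, 801, 801, 801, 801, 801]

Answer: 2
Key observation: The state at step 18, [801, 801, 801, 801, 801, 801, 801, 801, 801, 801, 801], reappears at step 20 — and no state repeats earlier — so the cycle the system enters has period 2.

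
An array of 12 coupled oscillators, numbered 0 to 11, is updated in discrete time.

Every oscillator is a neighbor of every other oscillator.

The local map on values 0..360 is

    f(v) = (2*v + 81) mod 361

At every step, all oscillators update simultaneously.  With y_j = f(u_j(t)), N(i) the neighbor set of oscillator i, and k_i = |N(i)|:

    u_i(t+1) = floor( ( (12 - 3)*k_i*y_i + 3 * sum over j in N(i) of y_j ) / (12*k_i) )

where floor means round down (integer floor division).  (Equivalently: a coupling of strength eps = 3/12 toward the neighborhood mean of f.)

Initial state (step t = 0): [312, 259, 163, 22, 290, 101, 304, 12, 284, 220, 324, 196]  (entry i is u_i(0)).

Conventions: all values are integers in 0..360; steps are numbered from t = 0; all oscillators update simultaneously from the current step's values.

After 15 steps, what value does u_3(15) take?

Simulating step by step:
t=0: [312, 259, 163, 22, 290, 101, 304, 12, 284, 220, 324, 196]
t=1: [303, 226, 86, 144, 271, 258, 291, 129, 262, 169, 58, 134]
t=2: [299, 187, 246, 68, 252, 234, 282, 308, 239, 104, 205, 316]
t=3: [295, 132, 218, 222, 227, 201, 271, 308, 208, 274, 159, 320]
t=4: [286, 311, 174, 179, 187, 149, 251, 305, 159, 255, 88, 322]
t=5: [257, 293, 94, 101, 113, 57, 206, 284, 72, 212, 231, 47]
t=6: [232, 284, 257, 268, 285, 204, 158, 271, 225, 167, 194, 189]
t=7: [181, 257, 218, 234, 258, 141, 74, 238, 171, 87, 126, 119]
t=8: [111, 222, 165, 188, 223, 53, 218, 194, 97, 237, 294, 284]
t=9: [272, 171, 88, 121, 172, 188, 165, 130, 252, 193, 276, 261]
t=10: [244, 97, 239, 287, 98, 122, 88, 300, 215, 129, 250, 228]
t=11: [220, 269, 213, 282, 270, 305, 255, 301, 178, 315, 229, 197]
t=12: [177, 249, 167, 268, 250, 301, 228, 295, 116, 316, 191, 144]
t=13: [108, 213, 93, 240, 214, 288, 182, 280, 282, 310, 128, 60]
t=14: [281, 171, 259, 210, 173, 280, 126, 269, 272, 312, 310, 211]
t=15: [267, 107, 235, 164, 110, 266, 304, 250, 254, 312, 309, 165]

Answer: u_3(15) = 164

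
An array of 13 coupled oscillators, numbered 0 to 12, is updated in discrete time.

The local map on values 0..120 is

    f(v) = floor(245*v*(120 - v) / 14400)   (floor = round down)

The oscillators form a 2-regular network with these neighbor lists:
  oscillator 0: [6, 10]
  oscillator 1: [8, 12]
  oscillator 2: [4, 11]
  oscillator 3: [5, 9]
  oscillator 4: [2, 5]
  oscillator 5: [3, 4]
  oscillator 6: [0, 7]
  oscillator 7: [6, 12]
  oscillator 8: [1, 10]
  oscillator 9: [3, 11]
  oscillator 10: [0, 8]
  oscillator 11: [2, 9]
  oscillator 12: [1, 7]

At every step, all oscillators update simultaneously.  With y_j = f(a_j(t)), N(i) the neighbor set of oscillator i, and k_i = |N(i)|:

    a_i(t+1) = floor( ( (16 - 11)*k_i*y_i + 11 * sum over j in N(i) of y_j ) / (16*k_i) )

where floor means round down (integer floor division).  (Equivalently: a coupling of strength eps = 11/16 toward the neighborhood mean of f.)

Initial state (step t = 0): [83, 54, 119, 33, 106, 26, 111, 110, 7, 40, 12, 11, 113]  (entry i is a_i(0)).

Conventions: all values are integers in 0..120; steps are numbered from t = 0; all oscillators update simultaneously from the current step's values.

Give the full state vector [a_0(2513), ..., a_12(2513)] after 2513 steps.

Answer: [61, 61, 61, 61, 61, 61, 61, 61, 61, 61, 61, 61, 61]
Key observation: The state at step 5, [61, 61, 61, 61, 61, 61, 61, 61, 61, 61, 61, 61, 61], reappears at step 6: the system is in a cycle of period 1 from step 5 on.  Therefore the state at step 2513 equals the state at step 5 + ((2513 - 5) mod 1) = 5, which is [61, 61, 61, 61, 61, 61, 61, 61, 61, 61, 61, 61, 61].

Derivation:
t=0: [83, 54, 119, 33, 106, 26, 111, 110, 7, 40, 12, 11, 113]
t=1: [29, 27, 16, 47, 22, 37, 29, 15, 32, 40, 29, 25, 30]
t=2: [44, 44, 34, 54, 38, 48, 37, 38, 44, 50, 45, 40, 37]
t=3: [54, 54, 52, 58, 53, 56, 53, 52, 56, 57, 56, 54, 53]
t=4: [60, 60, 60, 60, 60, 60, 60, 60, 60, 60, 60, 60, 60]
t=5: [61, 61, 61, 61, 61, 61, 61, 61, 61, 61, 61, 61, 61]
t=6: [61, 61, 61, 61, 61, 61, 61, 61, 61, 61, 61, 61, 61]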